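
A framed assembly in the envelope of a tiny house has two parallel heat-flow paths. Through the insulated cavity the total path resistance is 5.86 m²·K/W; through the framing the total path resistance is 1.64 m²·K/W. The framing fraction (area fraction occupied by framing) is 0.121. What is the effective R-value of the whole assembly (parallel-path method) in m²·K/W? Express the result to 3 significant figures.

4.47 m²·K/W

U_eff = 0.879/5.86 + 0.121/1.64 = 0.15 + 0.07378 = 0.2238
R_eff = 1/U_eff = 4.469 m²·K/W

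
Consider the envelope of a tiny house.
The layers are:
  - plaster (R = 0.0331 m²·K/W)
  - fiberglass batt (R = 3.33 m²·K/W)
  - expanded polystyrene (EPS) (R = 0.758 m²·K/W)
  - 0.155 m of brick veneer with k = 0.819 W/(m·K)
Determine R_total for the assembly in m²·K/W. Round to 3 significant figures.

4.31 m²·K/W

0.155/0.819 = 0.1893
R_total = 0.0331 + 3.33 + 0.758 + 0.1893 = 4.31 m²·K/W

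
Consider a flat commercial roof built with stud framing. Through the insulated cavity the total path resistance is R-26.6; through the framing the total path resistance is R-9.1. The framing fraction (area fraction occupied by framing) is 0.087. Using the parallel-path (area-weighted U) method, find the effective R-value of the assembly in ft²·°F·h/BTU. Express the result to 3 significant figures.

U_eff = 0.913/26.6 + 0.087/9.1 = 0.03432 + 0.00956 = 0.04388
R_eff = 1/U_eff = 22.79 ft²·°F·h/BTU

22.8 ft²·°F·h/BTU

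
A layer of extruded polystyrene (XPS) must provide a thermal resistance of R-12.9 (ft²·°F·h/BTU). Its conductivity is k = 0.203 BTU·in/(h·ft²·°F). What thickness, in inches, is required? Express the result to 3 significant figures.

L = R × k = 12.9 × 0.203 = 2.619 in

2.62 in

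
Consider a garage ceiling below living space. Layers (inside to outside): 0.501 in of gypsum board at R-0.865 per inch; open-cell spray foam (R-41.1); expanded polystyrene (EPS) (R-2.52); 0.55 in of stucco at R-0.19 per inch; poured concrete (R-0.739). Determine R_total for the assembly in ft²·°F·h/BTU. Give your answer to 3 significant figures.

0.501 × 0.865 = 0.4334
0.55 × 0.19 = 0.1045
R_total = 0.4334 + 41.1 + 2.52 + 0.1045 + 0.739 = 44.9 ft²·°F·h/BTU

44.9 ft²·°F·h/BTU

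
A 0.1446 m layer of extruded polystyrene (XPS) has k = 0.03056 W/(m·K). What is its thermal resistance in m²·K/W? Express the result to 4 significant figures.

R = L/k = 0.1446/0.03056 = 4.7317 m²·K/W

4.732 m²·K/W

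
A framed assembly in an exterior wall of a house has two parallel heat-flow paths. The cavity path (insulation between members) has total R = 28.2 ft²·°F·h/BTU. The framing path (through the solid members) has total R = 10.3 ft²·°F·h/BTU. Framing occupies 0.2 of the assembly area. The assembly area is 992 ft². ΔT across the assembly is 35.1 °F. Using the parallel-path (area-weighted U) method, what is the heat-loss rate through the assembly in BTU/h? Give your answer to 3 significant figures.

U_eff = 0.8/28.2 + 0.2/10.3 = 0.02837 + 0.01942 = 0.04779
R_eff = 1/U_eff = 20.93 ft²·°F·h/BTU
Q = 992 × 35.1 / 20.93 = 1664 BTU/h

1660 BTU/h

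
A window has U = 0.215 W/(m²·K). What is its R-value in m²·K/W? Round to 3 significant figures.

R = 1/U = 1/0.215 = 4.651

4.65 m²·K/W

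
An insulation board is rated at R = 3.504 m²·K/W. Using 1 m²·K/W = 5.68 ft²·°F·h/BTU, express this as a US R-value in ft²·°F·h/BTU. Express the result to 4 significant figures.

19.90 ft²·°F·h/BTU

R_US = 3.504 × 5.68 = 19.903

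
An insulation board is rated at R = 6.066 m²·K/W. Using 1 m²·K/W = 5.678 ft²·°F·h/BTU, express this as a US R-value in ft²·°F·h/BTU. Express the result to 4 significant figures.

34.44 ft²·°F·h/BTU

R_US = 6.066 × 5.678 = 34.443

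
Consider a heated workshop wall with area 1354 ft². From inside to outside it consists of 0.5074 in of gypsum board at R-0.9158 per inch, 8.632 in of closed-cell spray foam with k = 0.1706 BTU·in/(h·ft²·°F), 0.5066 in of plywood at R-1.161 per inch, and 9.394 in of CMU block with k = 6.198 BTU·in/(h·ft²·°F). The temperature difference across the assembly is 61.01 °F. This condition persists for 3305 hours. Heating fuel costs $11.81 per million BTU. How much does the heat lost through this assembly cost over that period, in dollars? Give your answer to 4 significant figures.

0.5074 × 0.9158 = 0.46468
8.632/0.1706 = 50.598
0.5066 × 1.161 = 0.58816
9.394/6.198 = 1.5157
R_total = 0.46468 + 50.598 + 0.58816 + 1.5157 = 53.166 ft²·°F·h/BTU
Q = 1354 × 61.01 / 53.166 = 1553.8 BTU/h
E = 1553.8 × 3305 = 5135200 BTU
Cost = 5135200/10⁶ × 11.81 = $60.646

60.65 dollars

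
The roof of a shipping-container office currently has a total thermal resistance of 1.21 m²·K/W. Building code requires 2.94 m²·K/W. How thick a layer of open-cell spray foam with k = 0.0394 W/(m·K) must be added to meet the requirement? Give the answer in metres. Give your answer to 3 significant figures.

ΔR = 2.94 − 1.21 = 1.73 m²·K/W
L = ΔR × k = 1.73 × 0.0394 = 0.06816 m

0.0682 m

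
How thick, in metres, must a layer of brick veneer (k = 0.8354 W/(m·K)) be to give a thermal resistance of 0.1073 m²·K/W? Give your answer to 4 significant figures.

0.08964 m

L = R·k = 0.1073 × 0.8354 = 0.089638 m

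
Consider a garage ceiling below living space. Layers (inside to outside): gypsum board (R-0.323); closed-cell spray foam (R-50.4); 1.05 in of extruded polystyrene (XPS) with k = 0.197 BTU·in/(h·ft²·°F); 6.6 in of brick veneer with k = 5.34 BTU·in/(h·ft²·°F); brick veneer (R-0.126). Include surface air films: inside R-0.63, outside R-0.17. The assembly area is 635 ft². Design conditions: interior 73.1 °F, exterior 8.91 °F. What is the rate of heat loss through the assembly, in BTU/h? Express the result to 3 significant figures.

1.05/0.197 = 5.33
6.6/5.34 = 1.236
R_total = 0.63 + 0.323 + 50.4 + 5.33 + 1.236 + 0.126 + 0.17 = 58.21 ft²·°F·h/BTU
Q = A·ΔT/R = 635 × (73.1 − 8.91) / 58.21 = 700.2 BTU/h

700 BTU/h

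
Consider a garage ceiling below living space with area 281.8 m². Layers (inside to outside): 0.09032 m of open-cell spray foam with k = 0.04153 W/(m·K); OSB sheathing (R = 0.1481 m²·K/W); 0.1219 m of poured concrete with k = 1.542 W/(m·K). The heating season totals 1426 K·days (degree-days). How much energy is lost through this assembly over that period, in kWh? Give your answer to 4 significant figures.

4015 kWh

0.09032/0.04153 = 2.1748
0.1219/1.542 = 0.079053
R_total = 2.1748 + 0.1481 + 0.079053 = 2.402 m²·K/W
E = A × HDD × 24 / R / 1000 = 281.8 × 1426 × 24 / 2.402 / 1000 = 4015.2 kWh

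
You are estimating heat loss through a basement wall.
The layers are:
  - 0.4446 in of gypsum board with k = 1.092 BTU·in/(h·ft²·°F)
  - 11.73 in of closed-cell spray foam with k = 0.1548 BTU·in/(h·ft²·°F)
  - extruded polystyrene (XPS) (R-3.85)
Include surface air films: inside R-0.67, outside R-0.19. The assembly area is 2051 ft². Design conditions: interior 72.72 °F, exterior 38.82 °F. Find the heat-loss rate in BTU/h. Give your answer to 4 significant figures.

859.5 BTU/h

0.4446/1.092 = 0.40714
11.73/0.1548 = 75.775
R_total = 0.67 + 0.40714 + 75.775 + 3.85 + 0.19 = 80.892 ft²·°F·h/BTU
Q = A·ΔT/R = 2051 × (72.72 − 38.82) / 80.892 = 859.52 BTU/h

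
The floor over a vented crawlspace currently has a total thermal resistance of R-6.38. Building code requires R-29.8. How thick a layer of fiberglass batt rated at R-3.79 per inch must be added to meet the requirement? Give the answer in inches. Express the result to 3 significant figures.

ΔR = 29.8 − 6.38 = 23.42 ft²·°F·h/BTU
L = ΔR / (R/in) = 23.42/3.79 = 6.179 in

6.18 in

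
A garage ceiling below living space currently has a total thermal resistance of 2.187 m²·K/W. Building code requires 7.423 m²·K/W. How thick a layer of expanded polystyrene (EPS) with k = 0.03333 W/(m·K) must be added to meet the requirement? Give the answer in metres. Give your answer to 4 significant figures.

0.1745 m

ΔR = 7.423 − 2.187 = 5.236 m²·K/W
L = ΔR × k = 5.236 × 0.03333 = 0.17452 m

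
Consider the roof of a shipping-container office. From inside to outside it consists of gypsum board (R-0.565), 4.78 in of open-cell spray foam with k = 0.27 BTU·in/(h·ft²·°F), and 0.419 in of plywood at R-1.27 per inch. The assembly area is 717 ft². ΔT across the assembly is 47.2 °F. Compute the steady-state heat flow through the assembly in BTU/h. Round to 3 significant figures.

1800 BTU/h

4.78/0.27 = 17.7
0.419 × 1.27 = 0.5321
R_total = 0.565 + 17.7 + 0.5321 = 18.8 ft²·°F·h/BTU
Q = A·ΔT/R = 717 × 47.2 / 18.8 = 1800 BTU/h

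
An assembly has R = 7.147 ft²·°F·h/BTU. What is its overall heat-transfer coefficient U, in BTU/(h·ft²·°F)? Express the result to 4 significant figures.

U = 1/R = 1/7.147 = 0.13992

0.1399 BTU/(h·ft²·°F)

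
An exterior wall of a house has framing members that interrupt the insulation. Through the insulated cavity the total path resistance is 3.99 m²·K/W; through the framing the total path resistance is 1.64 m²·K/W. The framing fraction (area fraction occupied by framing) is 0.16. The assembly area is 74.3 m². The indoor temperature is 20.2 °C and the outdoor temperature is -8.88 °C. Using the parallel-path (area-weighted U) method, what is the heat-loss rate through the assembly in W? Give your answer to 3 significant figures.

666 W

U_eff = 0.84/3.99 + 0.16/1.64 = 0.2105 + 0.09756 = 0.3081
R_eff = 1/U_eff = 3.246 m²·K/W
Q = 74.3 × (20.2 − (-8.88)) / 3.246 = 665.7 W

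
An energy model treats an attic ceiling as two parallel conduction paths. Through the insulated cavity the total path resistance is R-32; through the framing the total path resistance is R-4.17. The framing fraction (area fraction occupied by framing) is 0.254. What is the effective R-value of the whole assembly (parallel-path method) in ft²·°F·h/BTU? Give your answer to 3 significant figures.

11.9 ft²·°F·h/BTU

U_eff = 0.746/32 + 0.254/4.17 = 0.02331 + 0.06091 = 0.08422
R_eff = 1/U_eff = 11.87 ft²·°F·h/BTU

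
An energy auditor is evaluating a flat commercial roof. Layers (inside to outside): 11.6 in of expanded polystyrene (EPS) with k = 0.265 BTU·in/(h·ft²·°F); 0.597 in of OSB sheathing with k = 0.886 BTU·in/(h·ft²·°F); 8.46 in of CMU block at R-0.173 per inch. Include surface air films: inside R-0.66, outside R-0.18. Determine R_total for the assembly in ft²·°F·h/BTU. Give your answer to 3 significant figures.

11.6/0.265 = 43.77
0.597/0.886 = 0.6738
8.46 × 0.173 = 1.464
R_total = 0.66 + 43.77 + 0.6738 + 1.464 + 0.18 = 46.75 ft²·°F·h/BTU

46.8 ft²·°F·h/BTU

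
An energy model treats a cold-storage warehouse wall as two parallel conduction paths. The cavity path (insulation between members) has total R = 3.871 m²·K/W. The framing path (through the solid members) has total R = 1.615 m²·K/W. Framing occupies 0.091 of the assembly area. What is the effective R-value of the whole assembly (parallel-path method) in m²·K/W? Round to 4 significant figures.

U_eff = 0.909/3.871 + 0.091/1.615 = 0.23482 + 0.056347 = 0.29117
R_eff = 1/U_eff = 3.4344 m²·K/W

3.434 m²·K/W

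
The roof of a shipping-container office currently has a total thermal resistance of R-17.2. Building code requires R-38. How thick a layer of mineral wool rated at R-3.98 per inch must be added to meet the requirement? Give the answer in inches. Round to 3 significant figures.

ΔR = 38 − 17.2 = 20.8 ft²·°F·h/BTU
L = ΔR / (R/in) = 20.8/3.98 = 5.226 in

5.23 in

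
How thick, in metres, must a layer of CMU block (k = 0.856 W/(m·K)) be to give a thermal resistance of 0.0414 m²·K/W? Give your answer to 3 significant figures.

L = R·k = 0.0414 × 0.856 = 0.03544 m

0.0354 m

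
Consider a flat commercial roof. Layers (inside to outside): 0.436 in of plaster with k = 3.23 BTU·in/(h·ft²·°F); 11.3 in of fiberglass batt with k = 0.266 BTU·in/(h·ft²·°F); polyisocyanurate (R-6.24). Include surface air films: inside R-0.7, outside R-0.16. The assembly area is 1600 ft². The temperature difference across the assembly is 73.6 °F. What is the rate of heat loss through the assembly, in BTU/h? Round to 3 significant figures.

2370 BTU/h

0.436/3.23 = 0.135
11.3/0.266 = 42.48
R_total = 0.7 + 0.135 + 42.48 + 6.24 + 0.16 = 49.72 ft²·°F·h/BTU
Q = A·ΔT/R = 1600 × 73.6 / 49.72 = 2369 BTU/h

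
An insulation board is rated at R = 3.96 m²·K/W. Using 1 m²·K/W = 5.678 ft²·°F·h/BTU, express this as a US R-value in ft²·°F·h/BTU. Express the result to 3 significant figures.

22.5 ft²·°F·h/BTU

R_US = 3.96 × 5.678 = 22.48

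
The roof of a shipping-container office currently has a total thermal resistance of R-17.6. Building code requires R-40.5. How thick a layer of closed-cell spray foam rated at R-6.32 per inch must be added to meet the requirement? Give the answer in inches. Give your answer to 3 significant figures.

ΔR = 40.5 − 17.6 = 22.9 ft²·°F·h/BTU
L = ΔR / (R/in) = 22.9/6.32 = 3.623 in

3.62 in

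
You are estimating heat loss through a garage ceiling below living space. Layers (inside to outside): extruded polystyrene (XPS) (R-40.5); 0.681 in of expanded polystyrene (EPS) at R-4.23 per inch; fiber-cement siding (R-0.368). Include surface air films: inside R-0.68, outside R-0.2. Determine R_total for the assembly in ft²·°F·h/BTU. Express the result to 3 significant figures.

44.6 ft²·°F·h/BTU

0.681 × 4.23 = 2.881
R_total = 0.68 + 40.5 + 2.881 + 0.368 + 0.2 = 44.63 ft²·°F·h/BTU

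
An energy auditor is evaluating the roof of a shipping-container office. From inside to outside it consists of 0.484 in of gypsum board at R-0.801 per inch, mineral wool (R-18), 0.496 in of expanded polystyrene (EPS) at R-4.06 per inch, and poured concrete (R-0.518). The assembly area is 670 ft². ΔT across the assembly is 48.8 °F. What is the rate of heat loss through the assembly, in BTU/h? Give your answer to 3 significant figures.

1560 BTU/h

0.484 × 0.801 = 0.3877
0.496 × 4.06 = 2.014
R_total = 0.3877 + 18 + 2.014 + 0.518 = 20.92 ft²·°F·h/BTU
Q = A·ΔT/R = 670 × 48.8 / 20.92 = 1563 BTU/h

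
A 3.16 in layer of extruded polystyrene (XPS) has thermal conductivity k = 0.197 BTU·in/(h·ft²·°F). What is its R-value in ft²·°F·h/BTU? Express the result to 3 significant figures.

16.0 ft²·°F·h/BTU

R = L/k = 3.16/0.197 = 16.04 ft²·°F·h/BTU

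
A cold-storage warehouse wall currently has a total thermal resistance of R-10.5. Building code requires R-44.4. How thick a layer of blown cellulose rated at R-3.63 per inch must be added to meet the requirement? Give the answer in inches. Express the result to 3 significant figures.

9.34 in

ΔR = 44.4 − 10.5 = 33.9 ft²·°F·h/BTU
L = ΔR / (R/in) = 33.9/3.63 = 9.339 in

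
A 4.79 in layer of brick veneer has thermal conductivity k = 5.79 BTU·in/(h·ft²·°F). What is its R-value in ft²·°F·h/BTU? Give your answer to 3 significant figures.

0.827 ft²·°F·h/BTU

R = L/k = 4.79/5.79 = 0.8273 ft²·°F·h/BTU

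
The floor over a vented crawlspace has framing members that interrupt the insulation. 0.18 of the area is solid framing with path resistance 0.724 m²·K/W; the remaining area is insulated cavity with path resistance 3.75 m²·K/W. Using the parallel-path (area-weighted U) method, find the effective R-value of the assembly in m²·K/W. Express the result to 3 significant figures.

2.14 m²·K/W

U_eff = 0.82/3.75 + 0.18/0.724 = 0.2187 + 0.2486 = 0.4673
R_eff = 1/U_eff = 2.14 m²·K/W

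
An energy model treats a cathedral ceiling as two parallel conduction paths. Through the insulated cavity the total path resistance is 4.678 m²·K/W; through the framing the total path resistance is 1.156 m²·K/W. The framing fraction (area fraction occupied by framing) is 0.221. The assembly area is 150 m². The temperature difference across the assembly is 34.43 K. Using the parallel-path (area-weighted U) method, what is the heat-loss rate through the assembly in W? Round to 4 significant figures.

1847 W

U_eff = 0.779/4.678 + 0.221/1.156 = 0.16652 + 0.19118 = 0.3577
R_eff = 1/U_eff = 2.7956 m²·K/W
Q = 150 × 34.43 / 2.7956 = 1847.3 W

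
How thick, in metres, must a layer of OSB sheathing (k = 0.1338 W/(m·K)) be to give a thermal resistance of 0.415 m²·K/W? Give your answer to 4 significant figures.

L = R·k = 0.415 × 0.1338 = 0.055527 m

0.05553 m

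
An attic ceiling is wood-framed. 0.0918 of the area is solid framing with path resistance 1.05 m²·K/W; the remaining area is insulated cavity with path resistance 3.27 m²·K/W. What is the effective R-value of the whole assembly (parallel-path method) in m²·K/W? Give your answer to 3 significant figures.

U_eff = 0.9082/3.27 + 0.0918/1.05 = 0.2777 + 0.08743 = 0.3652
R_eff = 1/U_eff = 2.738 m²·K/W

2.74 m²·K/W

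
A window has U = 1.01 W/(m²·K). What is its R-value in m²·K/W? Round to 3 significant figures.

R = 1/U = 1/1.01 = 0.9901

0.990 m²·K/W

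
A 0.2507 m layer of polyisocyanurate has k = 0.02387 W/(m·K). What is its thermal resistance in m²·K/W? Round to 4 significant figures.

10.50 m²·K/W

R = L/k = 0.2507/0.02387 = 10.503 m²·K/W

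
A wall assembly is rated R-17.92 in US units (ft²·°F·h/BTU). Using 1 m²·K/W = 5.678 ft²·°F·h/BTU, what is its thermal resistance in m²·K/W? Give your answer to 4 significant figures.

3.156 m²·K/W

R_SI = 17.92/5.678 = 3.156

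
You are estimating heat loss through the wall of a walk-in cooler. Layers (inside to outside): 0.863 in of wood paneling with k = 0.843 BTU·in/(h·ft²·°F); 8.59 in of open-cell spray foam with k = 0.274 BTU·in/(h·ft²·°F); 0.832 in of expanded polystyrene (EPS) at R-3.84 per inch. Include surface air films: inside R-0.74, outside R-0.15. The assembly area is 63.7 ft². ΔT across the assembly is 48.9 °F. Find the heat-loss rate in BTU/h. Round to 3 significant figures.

0.863/0.843 = 1.024
8.59/0.274 = 31.35
0.832 × 3.84 = 3.195
R_total = 0.74 + 1.024 + 31.35 + 3.195 + 0.15 = 36.46 ft²·°F·h/BTU
Q = A·ΔT/R = 63.7 × 48.9 / 36.46 = 85.44 BTU/h

85.4 BTU/h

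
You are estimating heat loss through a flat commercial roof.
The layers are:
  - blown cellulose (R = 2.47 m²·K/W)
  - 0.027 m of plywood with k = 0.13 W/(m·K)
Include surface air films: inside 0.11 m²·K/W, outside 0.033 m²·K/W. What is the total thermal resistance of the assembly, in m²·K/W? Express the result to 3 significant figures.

2.82 m²·K/W

0.027/0.13 = 0.2077
R_total = 0.11 + 2.47 + 0.2077 + 0.033 = 2.821 m²·K/W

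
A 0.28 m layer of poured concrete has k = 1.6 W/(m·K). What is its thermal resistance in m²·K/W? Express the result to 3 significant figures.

0.175 m²·K/W

R = L/k = 0.28/1.6 = 0.175 m²·K/W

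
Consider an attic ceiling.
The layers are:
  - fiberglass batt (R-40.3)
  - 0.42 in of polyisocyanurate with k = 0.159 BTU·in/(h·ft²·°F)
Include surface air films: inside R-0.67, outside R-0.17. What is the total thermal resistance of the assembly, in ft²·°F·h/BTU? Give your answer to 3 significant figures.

43.8 ft²·°F·h/BTU

0.42/0.159 = 2.642
R_total = 0.67 + 40.3 + 2.642 + 0.17 = 43.78 ft²·°F·h/BTU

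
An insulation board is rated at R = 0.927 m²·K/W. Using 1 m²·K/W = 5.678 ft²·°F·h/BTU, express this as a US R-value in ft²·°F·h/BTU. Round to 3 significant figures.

5.26 ft²·°F·h/BTU

R_US = 0.927 × 5.678 = 5.264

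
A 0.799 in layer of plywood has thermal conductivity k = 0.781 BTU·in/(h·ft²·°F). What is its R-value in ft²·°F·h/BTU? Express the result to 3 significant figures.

1.02 ft²·°F·h/BTU

R = L/k = 0.799/0.781 = 1.023 ft²·°F·h/BTU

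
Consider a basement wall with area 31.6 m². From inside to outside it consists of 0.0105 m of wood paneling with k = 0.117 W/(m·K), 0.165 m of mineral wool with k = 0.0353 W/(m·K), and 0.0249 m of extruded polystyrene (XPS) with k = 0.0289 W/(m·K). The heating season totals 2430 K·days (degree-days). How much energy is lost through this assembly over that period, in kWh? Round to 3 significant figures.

0.0105/0.117 = 0.08974
0.165/0.0353 = 4.674
0.0249/0.0289 = 0.8616
R_total = 0.08974 + 4.674 + 0.8616 = 5.626 m²·K/W
E = A × HDD × 24 / R / 1000 = 31.6 × 2430 × 24 / 5.626 / 1000 = 327.6 kWh

328 kWh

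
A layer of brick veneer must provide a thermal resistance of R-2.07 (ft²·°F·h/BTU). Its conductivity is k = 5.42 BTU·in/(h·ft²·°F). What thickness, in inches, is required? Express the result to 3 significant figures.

L = R × k = 2.07 × 5.42 = 11.22 in

11.2 in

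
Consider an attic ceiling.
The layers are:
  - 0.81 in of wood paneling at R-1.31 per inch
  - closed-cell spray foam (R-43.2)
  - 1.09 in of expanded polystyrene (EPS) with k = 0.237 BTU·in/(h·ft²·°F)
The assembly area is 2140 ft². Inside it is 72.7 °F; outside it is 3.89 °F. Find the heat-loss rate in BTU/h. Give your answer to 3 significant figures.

3010 BTU/h

0.81 × 1.31 = 1.061
1.09/0.237 = 4.599
R_total = 1.061 + 43.2 + 4.599 = 48.86 ft²·°F·h/BTU
Q = A·ΔT/R = 2140 × (72.7 − 3.89) / 48.86 = 3014 BTU/h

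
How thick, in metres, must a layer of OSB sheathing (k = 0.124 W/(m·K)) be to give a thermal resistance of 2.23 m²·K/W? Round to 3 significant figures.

0.277 m

L = R·k = 2.23 × 0.124 = 0.2765 m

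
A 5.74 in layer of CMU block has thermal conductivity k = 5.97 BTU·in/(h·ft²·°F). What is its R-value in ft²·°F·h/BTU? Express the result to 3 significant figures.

R = L/k = 5.74/5.97 = 0.9615 ft²·°F·h/BTU

0.961 ft²·°F·h/BTU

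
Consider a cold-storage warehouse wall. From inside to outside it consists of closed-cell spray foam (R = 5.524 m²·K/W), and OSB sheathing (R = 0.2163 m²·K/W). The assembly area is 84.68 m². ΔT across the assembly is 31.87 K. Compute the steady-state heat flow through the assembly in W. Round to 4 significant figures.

470.1 W

R_total = 5.524 + 0.2163 = 5.7403 m²·K/W
Q = A·ΔT/R = 84.68 × 31.87 / 5.7403 = 470.14 W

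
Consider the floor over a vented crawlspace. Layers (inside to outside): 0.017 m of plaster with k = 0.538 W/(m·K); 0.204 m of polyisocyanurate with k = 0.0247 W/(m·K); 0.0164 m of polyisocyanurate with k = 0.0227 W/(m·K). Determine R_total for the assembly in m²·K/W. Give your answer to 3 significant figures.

9.01 m²·K/W

0.017/0.538 = 0.0316
0.204/0.0247 = 8.259
0.0164/0.0227 = 0.7225
R_total = 0.0316 + 8.259 + 0.7225 = 9.013 m²·K/W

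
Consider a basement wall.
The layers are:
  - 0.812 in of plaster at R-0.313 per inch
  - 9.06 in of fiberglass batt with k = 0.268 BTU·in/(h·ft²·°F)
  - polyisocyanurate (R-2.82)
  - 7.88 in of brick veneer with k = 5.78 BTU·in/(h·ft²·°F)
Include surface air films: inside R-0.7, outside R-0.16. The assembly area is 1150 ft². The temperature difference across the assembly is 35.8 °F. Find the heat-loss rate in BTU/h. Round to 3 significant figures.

1050 BTU/h

0.812 × 0.313 = 0.2542
9.06/0.268 = 33.81
7.88/5.78 = 1.363
R_total = 0.7 + 0.2542 + 33.81 + 2.82 + 1.363 + 0.16 = 39.1 ft²·°F·h/BTU
Q = A·ΔT/R = 1150 × 35.8 / 39.1 = 1053 BTU/h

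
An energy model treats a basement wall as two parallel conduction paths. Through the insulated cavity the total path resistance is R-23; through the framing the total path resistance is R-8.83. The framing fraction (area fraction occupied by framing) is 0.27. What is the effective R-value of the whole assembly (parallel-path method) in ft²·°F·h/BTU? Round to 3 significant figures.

16.0 ft²·°F·h/BTU

U_eff = 0.73/23 + 0.27/8.83 = 0.03174 + 0.03058 = 0.06232
R_eff = 1/U_eff = 16.05 ft²·°F·h/BTU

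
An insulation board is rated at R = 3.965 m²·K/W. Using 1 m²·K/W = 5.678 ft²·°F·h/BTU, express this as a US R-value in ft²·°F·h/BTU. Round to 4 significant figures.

22.51 ft²·°F·h/BTU

R_US = 3.965 × 5.678 = 22.513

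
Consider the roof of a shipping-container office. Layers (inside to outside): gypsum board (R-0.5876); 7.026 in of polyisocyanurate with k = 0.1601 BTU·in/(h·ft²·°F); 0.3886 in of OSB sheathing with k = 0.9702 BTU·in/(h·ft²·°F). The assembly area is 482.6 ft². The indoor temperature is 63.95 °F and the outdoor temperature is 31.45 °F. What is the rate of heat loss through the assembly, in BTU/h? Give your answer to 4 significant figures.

7.026/0.1601 = 43.885
0.3886/0.9702 = 0.40054
R_total = 0.5876 + 43.885 + 0.40054 = 44.873 ft²·°F·h/BTU
Q = A·ΔT/R = 482.6 × (63.95 − 31.45) / 44.873 = 349.53 BTU/h

349.5 BTU/h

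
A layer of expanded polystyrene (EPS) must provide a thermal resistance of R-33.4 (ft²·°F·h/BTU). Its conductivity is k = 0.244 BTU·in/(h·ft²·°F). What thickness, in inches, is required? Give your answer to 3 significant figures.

L = R × k = 33.4 × 0.244 = 8.15 in

8.15 in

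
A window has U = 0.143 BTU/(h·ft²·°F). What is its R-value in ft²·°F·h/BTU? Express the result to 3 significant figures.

6.99 ft²·°F·h/BTU

R = 1/U = 1/0.143 = 6.993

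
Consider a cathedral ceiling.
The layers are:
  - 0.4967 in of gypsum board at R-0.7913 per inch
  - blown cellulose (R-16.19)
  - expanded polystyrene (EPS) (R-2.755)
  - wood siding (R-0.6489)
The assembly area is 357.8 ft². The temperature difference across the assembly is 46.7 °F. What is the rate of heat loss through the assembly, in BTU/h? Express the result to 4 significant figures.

836.0 BTU/h

0.4967 × 0.7913 = 0.39304
R_total = 0.39304 + 16.19 + 2.755 + 0.6489 = 19.987 ft²·°F·h/BTU
Q = A·ΔT/R = 357.8 × 46.7 / 19.987 = 836.01 BTU/h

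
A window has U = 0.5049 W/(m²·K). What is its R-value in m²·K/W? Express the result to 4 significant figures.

R = 1/U = 1/0.5049 = 1.9806

1.981 m²·K/W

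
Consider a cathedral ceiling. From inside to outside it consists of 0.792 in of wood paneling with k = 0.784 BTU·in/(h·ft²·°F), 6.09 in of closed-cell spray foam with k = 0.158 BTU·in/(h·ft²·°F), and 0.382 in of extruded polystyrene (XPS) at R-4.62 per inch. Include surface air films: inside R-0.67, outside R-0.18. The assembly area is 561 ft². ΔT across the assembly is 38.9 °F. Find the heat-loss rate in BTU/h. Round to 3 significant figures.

518 BTU/h

0.792/0.784 = 1.01
6.09/0.158 = 38.54
0.382 × 4.62 = 1.765
R_total = 0.67 + 1.01 + 38.54 + 1.765 + 0.18 = 42.17 ft²·°F·h/BTU
Q = A·ΔT/R = 561 × 38.9 / 42.17 = 517.5 BTU/h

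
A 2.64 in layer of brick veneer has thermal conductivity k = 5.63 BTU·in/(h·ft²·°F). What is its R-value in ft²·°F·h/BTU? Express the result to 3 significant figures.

R = L/k = 2.64/5.63 = 0.4689 ft²·°F·h/BTU

0.469 ft²·°F·h/BTU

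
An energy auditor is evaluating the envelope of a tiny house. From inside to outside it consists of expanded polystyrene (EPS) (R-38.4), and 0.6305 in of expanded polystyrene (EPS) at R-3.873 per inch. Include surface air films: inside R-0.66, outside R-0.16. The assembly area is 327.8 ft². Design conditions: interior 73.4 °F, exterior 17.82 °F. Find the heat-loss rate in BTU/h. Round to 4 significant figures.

437.3 BTU/h

0.6305 × 3.873 = 2.4419
R_total = 0.66 + 38.4 + 2.4419 + 0.16 = 41.662 ft²·°F·h/BTU
Q = A·ΔT/R = 327.8 × (73.4 − 17.82) / 41.662 = 437.31 BTU/h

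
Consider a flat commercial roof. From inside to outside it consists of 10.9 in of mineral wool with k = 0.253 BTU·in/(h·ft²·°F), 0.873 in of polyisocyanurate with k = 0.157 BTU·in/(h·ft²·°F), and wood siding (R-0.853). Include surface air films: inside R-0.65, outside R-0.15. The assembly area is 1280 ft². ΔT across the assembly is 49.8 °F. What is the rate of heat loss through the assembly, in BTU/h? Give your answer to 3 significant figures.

1270 BTU/h

10.9/0.253 = 43.08
0.873/0.157 = 5.561
R_total = 0.65 + 43.08 + 5.561 + 0.853 + 0.15 = 50.3 ft²·°F·h/BTU
Q = A·ΔT/R = 1280 × 49.8 / 50.3 = 1267 BTU/h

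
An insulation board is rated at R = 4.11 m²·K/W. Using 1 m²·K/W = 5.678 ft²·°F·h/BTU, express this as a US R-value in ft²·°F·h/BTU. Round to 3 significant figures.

23.3 ft²·°F·h/BTU

R_US = 4.11 × 5.678 = 23.34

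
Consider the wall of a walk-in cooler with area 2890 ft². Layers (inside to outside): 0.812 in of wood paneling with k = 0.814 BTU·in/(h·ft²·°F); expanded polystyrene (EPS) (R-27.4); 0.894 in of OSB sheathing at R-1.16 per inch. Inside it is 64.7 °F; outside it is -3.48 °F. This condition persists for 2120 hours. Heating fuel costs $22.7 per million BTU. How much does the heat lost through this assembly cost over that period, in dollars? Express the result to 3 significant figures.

322 dollars

0.812/0.814 = 0.9975
0.894 × 1.16 = 1.037
R_total = 0.9975 + 27.4 + 1.037 = 29.43 ft²·°F·h/BTU
Q = 2890 × (64.7 − (-3.48)) / 29.43 = 6694 BTU/h
E = 6694 × 2120 = 14190000 BTU
Cost = 14190000/10⁶ × 22.7 = $322.2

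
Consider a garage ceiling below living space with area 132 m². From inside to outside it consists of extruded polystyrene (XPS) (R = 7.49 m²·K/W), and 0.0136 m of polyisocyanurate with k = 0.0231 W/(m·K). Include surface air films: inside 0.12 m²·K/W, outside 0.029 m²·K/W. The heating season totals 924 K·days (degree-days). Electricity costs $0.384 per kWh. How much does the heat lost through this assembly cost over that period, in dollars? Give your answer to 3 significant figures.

137 dollars

0.0136/0.0231 = 0.5887
R_total = 0.12 + 7.49 + 0.5887 + 0.029 = 8.228 m²·K/W
E = A × HDD × 24 / R / 1000 = 132 × 924 × 24 / 8.228 / 1000 = 355.8 kWh
Cost = 355.8 × 0.384 = $136.6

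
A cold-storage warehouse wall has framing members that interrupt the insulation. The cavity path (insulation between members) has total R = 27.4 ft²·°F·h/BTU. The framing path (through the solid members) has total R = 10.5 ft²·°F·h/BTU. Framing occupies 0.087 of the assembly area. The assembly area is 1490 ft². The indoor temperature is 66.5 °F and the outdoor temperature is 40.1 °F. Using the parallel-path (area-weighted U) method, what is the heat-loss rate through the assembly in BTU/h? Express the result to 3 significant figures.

U_eff = 0.913/27.4 + 0.087/10.5 = 0.03332 + 0.008286 = 0.04161
R_eff = 1/U_eff = 24.03 ft²·°F·h/BTU
Q = 1490 × (66.5 − 40.1) / 24.03 = 1637 BTU/h

1640 BTU/h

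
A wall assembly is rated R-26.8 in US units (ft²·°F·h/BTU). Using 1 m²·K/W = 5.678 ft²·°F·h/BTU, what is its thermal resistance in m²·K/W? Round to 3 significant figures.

R_SI = 26.8/5.678 = 4.72

4.72 m²·K/W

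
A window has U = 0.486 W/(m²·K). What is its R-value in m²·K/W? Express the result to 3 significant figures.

2.06 m²·K/W

R = 1/U = 1/0.486 = 2.058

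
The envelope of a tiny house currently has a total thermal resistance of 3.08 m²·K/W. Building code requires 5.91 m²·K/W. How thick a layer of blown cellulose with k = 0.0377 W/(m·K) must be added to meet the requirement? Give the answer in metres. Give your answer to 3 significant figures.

0.107 m

ΔR = 5.91 − 3.08 = 2.83 m²·K/W
L = ΔR × k = 2.83 × 0.0377 = 0.1067 m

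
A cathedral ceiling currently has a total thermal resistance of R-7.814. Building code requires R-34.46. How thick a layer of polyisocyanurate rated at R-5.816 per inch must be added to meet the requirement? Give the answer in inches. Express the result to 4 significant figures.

ΔR = 34.46 − 7.814 = 26.646 ft²·°F·h/BTU
L = ΔR / (R/in) = 26.646/5.816 = 4.5815 in

4.581 in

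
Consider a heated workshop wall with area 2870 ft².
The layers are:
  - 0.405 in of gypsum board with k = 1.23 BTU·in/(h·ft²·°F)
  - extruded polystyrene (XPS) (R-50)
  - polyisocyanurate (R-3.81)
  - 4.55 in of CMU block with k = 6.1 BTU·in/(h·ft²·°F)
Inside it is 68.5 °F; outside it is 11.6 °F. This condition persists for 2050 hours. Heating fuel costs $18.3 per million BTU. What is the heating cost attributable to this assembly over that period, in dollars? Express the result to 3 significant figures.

112 dollars

0.405/1.23 = 0.3293
4.55/6.1 = 0.7459
R_total = 0.3293 + 50 + 3.81 + 0.7459 = 54.89 ft²·°F·h/BTU
Q = 2870 × (68.5 − 11.6) / 54.89 = 2975 BTU/h
E = 2975 × 2050 = 6099000 BTU
Cost = 6099000/10⁶ × 18.3 = $111.6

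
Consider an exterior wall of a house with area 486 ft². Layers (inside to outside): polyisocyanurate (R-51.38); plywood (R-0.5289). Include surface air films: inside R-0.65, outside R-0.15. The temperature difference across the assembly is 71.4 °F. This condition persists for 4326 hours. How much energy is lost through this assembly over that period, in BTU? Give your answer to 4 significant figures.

R_total = 0.65 + 51.38 + 0.5289 + 0.15 = 52.709 ft²·°F·h/BTU
Q = 486 × 71.4 / 52.709 = 658.34 BTU/h
E = 658.34 × 4326 = 2848000 BTU

2848000 BTU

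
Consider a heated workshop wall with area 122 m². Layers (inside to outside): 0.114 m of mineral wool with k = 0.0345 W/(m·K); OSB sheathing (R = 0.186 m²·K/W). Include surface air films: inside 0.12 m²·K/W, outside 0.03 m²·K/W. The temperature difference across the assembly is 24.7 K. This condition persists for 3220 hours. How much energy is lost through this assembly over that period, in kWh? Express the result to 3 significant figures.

2670 kWh

0.114/0.0345 = 3.304
R_total = 0.12 + 3.304 + 0.186 + 0.03 = 3.64 m²·K/W
Q = 122 × 24.7 / 3.64 = 827.8 W
E = 827.8 W × 3220 h / 1000 = 2665 kWh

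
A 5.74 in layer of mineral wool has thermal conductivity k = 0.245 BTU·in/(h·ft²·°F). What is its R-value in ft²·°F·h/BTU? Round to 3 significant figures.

23.4 ft²·°F·h/BTU

R = L/k = 5.74/0.245 = 23.43 ft²·°F·h/BTU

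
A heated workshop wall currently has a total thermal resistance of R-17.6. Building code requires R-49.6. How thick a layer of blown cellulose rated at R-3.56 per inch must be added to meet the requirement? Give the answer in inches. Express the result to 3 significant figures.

ΔR = 49.6 − 17.6 = 32 ft²·°F·h/BTU
L = ΔR / (R/in) = 32/3.56 = 8.989 in

8.99 in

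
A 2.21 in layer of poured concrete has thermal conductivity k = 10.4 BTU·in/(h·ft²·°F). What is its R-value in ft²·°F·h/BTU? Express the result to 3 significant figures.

R = L/k = 2.21/10.4 = 0.2125 ft²·°F·h/BTU

0.212 ft²·°F·h/BTU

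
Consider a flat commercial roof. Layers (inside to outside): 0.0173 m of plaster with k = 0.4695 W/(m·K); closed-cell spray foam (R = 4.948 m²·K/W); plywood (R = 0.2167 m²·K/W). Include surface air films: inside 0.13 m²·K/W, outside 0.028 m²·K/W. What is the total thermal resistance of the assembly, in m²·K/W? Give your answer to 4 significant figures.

0.0173/0.4695 = 0.036848
R_total = 0.13 + 0.036848 + 4.948 + 0.2167 + 0.028 = 5.3595 m²·K/W

5.360 m²·K/W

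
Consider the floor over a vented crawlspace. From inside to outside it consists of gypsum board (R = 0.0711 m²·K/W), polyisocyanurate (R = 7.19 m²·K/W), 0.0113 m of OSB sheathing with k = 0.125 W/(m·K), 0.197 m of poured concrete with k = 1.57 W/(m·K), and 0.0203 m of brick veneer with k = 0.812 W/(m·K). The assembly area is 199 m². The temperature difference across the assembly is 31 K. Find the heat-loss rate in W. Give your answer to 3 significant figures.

822 W

0.0113/0.125 = 0.0904
0.197/1.57 = 0.1255
0.0203/0.812 = 0.025
R_total = 0.0711 + 7.19 + 0.0904 + 0.1255 + 0.025 = 7.502 m²·K/W
Q = A·ΔT/R = 199 × 31 / 7.502 = 822.3 W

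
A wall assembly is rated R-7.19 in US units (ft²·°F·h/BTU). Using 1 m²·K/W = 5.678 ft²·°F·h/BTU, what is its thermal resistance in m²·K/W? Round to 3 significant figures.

R_SI = 7.19/5.678 = 1.266

1.27 m²·K/W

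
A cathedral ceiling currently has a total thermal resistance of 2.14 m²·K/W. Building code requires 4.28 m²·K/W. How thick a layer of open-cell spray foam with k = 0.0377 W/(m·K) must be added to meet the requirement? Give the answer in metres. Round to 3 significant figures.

ΔR = 4.28 − 2.14 = 2.14 m²·K/W
L = ΔR × k = 2.14 × 0.0377 = 0.08068 m

0.0807 m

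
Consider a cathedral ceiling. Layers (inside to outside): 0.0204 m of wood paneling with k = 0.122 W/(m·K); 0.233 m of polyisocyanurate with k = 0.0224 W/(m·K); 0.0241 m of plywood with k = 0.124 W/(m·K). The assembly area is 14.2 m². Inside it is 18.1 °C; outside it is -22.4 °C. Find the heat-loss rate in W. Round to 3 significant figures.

0.0204/0.122 = 0.1672
0.233/0.0224 = 10.4
0.0241/0.124 = 0.1944
R_total = 0.1672 + 10.4 + 0.1944 = 10.76 m²·K/W
Q = A·ΔT/R = 14.2 × (18.1 − (-22.4)) / 10.76 = 53.43 W

53.4 W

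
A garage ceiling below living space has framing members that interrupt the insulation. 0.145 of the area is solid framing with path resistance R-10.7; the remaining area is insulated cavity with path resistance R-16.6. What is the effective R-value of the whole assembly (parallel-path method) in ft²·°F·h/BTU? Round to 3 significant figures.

U_eff = 0.855/16.6 + 0.145/10.7 = 0.05151 + 0.01355 = 0.06506
R_eff = 1/U_eff = 15.37 ft²·°F·h/BTU

15.4 ft²·°F·h/BTU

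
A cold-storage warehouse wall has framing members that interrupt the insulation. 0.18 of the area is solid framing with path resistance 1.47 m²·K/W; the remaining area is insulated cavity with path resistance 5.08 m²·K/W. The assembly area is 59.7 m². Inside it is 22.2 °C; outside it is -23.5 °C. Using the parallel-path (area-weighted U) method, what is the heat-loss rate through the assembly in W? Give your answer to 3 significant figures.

U_eff = 0.82/5.08 + 0.18/1.47 = 0.1614 + 0.1224 = 0.2839
R_eff = 1/U_eff = 3.523 m²·K/W
Q = 59.7 × (22.2 − (-23.5)) / 3.523 = 774.5 W

774 W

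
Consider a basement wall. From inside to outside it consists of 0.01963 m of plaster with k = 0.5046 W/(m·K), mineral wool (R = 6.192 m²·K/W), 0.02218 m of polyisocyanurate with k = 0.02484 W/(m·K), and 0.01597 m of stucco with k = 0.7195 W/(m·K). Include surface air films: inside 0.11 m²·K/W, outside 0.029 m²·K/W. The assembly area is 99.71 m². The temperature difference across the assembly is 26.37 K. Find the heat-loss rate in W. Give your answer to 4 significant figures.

360.9 W

0.01963/0.5046 = 0.038902
0.02218/0.02484 = 0.89291
0.01597/0.7195 = 0.022196
R_total = 0.11 + 0.038902 + 6.192 + 0.89291 + 0.022196 + 0.029 = 7.285 m²·K/W
Q = A·ΔT/R = 99.71 × 26.37 / 7.285 = 360.93 W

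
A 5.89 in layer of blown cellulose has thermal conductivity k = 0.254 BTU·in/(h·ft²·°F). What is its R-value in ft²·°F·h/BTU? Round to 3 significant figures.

R = L/k = 5.89/0.254 = 23.19 ft²·°F·h/BTU

23.2 ft²·°F·h/BTU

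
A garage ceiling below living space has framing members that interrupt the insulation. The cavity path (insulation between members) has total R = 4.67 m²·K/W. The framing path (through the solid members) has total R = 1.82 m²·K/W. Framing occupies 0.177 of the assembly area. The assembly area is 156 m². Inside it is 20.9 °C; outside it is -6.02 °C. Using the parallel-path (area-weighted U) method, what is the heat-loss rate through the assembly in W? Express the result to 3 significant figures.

U_eff = 0.823/4.67 + 0.177/1.82 = 0.1762 + 0.09725 = 0.2735
R_eff = 1/U_eff = 3.657 m²·K/W
Q = 156 × (20.9 − (-6.02)) / 3.657 = 1149 W

1150 W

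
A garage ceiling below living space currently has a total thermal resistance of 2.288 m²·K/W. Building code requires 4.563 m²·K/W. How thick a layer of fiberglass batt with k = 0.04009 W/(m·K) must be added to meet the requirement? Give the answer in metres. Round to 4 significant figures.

ΔR = 4.563 − 2.288 = 2.275 m²·K/W
L = ΔR × k = 2.275 × 0.04009 = 0.091205 m

0.09120 m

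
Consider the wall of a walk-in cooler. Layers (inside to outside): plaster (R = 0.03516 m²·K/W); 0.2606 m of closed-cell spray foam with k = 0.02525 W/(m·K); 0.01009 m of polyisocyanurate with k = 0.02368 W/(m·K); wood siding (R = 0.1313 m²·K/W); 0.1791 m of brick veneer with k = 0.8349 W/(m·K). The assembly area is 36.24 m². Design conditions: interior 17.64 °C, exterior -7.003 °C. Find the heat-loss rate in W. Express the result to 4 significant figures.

80.25 W

0.2606/0.02525 = 10.321
0.01009/0.02368 = 0.4261
0.1791/0.8349 = 0.21452
R_total = 0.03516 + 10.321 + 0.4261 + 0.1313 + 0.21452 = 11.128 m²·K/W
Q = A·ΔT/R = 36.24 × (17.64 − (-7.003)) / 11.128 = 80.255 W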